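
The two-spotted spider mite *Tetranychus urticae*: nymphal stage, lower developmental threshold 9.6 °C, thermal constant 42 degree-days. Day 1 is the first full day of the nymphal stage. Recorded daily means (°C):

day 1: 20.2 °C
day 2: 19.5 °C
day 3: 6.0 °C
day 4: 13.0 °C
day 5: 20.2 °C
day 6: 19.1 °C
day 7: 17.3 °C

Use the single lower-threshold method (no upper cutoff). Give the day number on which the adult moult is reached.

Daily DD above 9.6 °C: 10.6, 9.9, 0.0, 3.4, 10.6, 9.5, 7.7.
Cumulative: 10.6, 20.5, 20.5, 23.9, 34.5, 44.0, 51.7.
The total first reaches 42 DD on day 6.

day 6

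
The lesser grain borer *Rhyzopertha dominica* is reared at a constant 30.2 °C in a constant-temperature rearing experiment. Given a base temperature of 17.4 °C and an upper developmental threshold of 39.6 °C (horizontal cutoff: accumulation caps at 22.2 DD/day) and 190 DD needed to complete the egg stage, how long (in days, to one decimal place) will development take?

Daily accumulation = 30.2 − 17.4 = 12.8 DD/day.
Duration = 190 / 12.8 = 14.844 ≈ 14.8 days.

14.8 days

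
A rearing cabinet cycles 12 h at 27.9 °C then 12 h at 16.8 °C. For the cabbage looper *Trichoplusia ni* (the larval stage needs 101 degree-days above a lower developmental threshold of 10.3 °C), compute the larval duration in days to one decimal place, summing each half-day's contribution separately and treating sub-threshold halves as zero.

Day half: max(0, 27.9 − 10.3) × 0.5 = 17.6 × 0.5 = 8.80 DD.
Night half: max(0, 16.8 − 10.3) × 0.5 = 6.5 × 0.5 = 3.25 DD.
Per 24 h: 12.05 DD/day.
Duration = 101 / 12.05 = 8.382 ≈ 8.4 days.

8.4 days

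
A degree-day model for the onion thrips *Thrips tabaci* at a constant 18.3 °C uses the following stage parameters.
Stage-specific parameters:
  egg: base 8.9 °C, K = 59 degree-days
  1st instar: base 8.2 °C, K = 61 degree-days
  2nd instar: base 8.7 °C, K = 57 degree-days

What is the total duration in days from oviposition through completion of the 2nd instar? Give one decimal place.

egg: 59 / (18.3 − 8.9) = 59 / 9.4 = 6.277 d.
1st instar: 61 / (18.3 − 8.2) = 61 / 10.1 = 6.040 d.
2nd instar: 57 / (18.3 − 8.7) = 57 / 9.6 = 5.937 d.
Sum = 18.254 ≈ 18.3 days.

18.3 days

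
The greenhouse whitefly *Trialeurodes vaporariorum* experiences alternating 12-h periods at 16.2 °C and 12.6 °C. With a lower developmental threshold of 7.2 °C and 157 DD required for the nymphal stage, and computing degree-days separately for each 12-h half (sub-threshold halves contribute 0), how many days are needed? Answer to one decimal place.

21.8 days

Day half: max(0, 16.2 − 7.2) × 0.5 = 9.0 × 0.5 = 4.50 DD.
Night half: max(0, 12.6 − 7.2) × 0.5 = 5.4 × 0.5 = 2.70 DD.
Per 24 h: 7.20 DD/day.
Duration = 157 / 7.20 = 21.806 ≈ 21.8 days.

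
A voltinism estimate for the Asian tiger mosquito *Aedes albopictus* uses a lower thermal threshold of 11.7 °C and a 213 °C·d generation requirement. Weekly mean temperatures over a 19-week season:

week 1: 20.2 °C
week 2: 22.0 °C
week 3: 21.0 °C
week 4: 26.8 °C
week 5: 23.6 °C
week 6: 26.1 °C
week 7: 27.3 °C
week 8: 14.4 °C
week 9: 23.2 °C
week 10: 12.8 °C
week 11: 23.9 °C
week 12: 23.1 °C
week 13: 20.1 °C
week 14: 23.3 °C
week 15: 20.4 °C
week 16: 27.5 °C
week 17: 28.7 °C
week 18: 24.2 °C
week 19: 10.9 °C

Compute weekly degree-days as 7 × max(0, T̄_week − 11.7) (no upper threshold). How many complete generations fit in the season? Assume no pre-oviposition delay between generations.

6 generations

Weekly DD (7 × max(0, T̄ − 11.7)): 59.5, 72.1, 65.1, 105.7, 83.3, 100.8, 109.2, 18.9, 80.5, 7.7, 85.4, 79.8, 58.8, 81.2, 60.9, 110.6, 119.0, 87.5, 0.0.
Season total = 1386.0 DD.
Complete generations = ⌊1386.0 / 213⌋ = 6.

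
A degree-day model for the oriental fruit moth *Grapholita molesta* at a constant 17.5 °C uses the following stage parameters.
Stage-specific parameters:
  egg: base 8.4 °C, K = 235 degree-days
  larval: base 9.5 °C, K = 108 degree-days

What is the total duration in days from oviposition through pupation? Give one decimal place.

egg: 235 / (17.5 − 8.4) = 235 / 9.1 = 25.824 d.
larval: 108 / (17.5 − 9.5) = 108 / 8.0 = 13.500 d.
Sum = 39.324 ≈ 39.3 days.

39.3 days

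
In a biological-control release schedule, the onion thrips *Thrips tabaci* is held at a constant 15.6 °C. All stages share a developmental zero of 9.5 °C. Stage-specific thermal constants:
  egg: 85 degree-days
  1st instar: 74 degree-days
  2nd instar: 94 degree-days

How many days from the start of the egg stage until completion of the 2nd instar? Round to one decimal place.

Daily accumulation at 15.6 °C = 15.6 − 9.5 = 6.1 DD/day.
Total K = 85 + 74 + 94 = 253 DD.
Total duration = 253 / 6.1 = 41.475 ≈ 41.5 days.

41.5 days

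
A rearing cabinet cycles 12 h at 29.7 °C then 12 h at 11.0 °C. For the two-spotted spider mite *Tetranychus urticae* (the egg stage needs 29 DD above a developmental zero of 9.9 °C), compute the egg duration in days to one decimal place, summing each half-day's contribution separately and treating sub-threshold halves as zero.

2.8 days

Day half: max(0, 29.7 − 9.9) × 0.5 = 19.8 × 0.5 = 9.90 DD.
Night half: max(0, 11.0 − 9.9) × 0.5 = 1.1 × 0.5 = 0.55 DD.
Per 24 h: 10.45 DD/day.
Duration = 29 / 10.45 = 2.775 ≈ 2.8 days.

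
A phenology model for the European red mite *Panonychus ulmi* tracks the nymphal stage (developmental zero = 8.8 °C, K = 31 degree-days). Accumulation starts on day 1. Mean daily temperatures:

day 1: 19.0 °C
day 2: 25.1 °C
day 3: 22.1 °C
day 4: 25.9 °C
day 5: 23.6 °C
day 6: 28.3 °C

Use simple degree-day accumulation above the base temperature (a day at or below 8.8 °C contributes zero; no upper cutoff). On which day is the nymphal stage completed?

day 3

Daily DD above 8.8 °C: 10.2, 16.3, 13.3, 17.1, 14.8, 19.5.
Cumulative: 10.2, 26.5, 39.8, 56.9, 71.7, 91.2.
The total first reaches 31 DD on day 3.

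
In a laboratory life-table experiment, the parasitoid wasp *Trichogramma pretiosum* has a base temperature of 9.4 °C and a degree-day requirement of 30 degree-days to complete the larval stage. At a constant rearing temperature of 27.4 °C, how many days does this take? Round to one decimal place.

Daily accumulation = 27.4 − 9.4 = 18.0 DD/day.
Duration = 30 / 18.0 = 1.667 ≈ 1.7 days.

1.7 days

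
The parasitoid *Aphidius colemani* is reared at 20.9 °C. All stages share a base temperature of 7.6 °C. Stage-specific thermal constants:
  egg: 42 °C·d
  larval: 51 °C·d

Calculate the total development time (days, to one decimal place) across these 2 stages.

7.0 days

Daily accumulation at 20.9 °C = 20.9 − 7.6 = 13.3 DD/day.
Total K = 42 + 51 = 93 DD.
Total duration = 93 / 13.3 = 6.992 ≈ 7.0 days.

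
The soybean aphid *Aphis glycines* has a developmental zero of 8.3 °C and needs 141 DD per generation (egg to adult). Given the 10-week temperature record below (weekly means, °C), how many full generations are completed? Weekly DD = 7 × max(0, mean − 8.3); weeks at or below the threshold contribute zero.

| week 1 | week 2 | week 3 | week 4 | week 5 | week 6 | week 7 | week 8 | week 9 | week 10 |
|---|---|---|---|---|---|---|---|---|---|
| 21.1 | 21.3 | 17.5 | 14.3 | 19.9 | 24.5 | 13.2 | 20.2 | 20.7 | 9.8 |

4 generations

Weekly DD (7 × max(0, T̄ − 8.3)): 89.6, 91.0, 64.4, 42.0, 81.2, 113.4, 34.3, 83.3, 86.8, 10.5.
Season total = 696.5 DD.
Complete generations = ⌊696.5 / 141⌋ = 4.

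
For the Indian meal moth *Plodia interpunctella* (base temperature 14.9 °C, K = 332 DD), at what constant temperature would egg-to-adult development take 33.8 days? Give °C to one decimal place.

Required daily accumulation = 332 / 33.8 = 9.822 DD/day.
T = T_base + 9.822 = 14.9 + 9.822 = 24.722 ≈ 24.7 °C.

24.7 °C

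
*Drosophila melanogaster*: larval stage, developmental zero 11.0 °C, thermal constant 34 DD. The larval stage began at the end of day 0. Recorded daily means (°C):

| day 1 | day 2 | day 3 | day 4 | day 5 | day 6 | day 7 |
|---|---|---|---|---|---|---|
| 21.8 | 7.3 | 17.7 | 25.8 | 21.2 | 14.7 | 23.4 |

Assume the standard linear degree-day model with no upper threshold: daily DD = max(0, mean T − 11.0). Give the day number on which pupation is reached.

day 5

Daily DD above 11.0 °C: 10.8, 0.0, 6.7, 14.8, 10.2, 3.7, 12.4.
Cumulative: 10.8, 10.8, 17.5, 32.3, 42.5, 46.2, 58.6.
The total first reaches 34 DD on day 5.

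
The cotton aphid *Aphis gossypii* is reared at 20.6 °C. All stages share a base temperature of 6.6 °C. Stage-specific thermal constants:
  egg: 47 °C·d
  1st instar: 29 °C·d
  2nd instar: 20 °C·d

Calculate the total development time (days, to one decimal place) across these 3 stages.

Daily accumulation at 20.6 °C = 20.6 − 6.6 = 14.0 DD/day.
Total K = 47 + 29 + 20 = 96 DD.
Total duration = 96 / 14.0 = 6.857 ≈ 6.9 days.

6.9 days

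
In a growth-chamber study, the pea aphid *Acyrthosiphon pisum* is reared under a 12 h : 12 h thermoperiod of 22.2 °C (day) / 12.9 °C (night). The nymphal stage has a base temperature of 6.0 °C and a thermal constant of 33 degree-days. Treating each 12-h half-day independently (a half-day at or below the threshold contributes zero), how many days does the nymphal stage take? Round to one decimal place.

2.9 days

Day half: max(0, 22.2 − 6.0) × 0.5 = 16.2 × 0.5 = 8.10 DD.
Night half: max(0, 12.9 − 6.0) × 0.5 = 6.9 × 0.5 = 3.45 DD.
Per 24 h: 11.55 DD/day.
Duration = 33 / 11.55 = 2.857 ≈ 2.9 days.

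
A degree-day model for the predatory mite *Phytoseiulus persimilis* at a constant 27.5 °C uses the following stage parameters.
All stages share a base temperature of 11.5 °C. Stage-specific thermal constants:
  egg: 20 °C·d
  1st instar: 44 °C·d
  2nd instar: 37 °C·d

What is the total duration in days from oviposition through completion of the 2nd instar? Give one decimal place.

Daily accumulation at 27.5 °C = 27.5 − 11.5 = 16.0 DD/day.
Total K = 20 + 44 + 37 = 101 DD.
Total duration = 101 / 16.0 = 6.312 ≈ 6.3 days.

6.3 days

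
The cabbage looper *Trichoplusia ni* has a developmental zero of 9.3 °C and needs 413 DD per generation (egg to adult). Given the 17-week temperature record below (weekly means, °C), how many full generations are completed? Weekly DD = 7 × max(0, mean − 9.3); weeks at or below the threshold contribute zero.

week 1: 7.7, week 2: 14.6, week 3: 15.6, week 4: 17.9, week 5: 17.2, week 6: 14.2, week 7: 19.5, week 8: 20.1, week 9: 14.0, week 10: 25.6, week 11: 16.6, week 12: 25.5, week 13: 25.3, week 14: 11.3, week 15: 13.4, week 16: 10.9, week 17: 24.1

Weekly DD (7 × max(0, T̄ − 9.3)): 0.0, 37.1, 44.1, 60.2, 55.3, 34.3, 71.4, 75.6, 32.9, 114.1, 51.1, 113.4, 112.0, 14.0, 28.7, 11.2, 103.6.
Season total = 959.0 DD.
Complete generations = ⌊959.0 / 413⌋ = 2.

2 generations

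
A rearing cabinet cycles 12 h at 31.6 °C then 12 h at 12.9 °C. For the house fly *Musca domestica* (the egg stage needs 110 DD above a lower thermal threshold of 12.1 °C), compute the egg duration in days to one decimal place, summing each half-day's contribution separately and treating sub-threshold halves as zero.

Day half: max(0, 31.6 − 12.1) × 0.5 = 19.5 × 0.5 = 9.75 DD.
Night half: max(0, 12.9 − 12.1) × 0.5 = 0.8 × 0.5 = 0.40 DD.
Per 24 h: 10.15 DD/day.
Duration = 110 / 10.15 = 10.837 ≈ 10.8 days.

10.8 days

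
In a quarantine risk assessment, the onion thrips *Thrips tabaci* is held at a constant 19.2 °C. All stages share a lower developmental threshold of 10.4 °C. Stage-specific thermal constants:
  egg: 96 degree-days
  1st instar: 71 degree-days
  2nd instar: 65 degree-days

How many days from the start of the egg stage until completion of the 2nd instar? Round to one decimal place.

Daily accumulation at 19.2 °C = 19.2 − 10.4 = 8.8 DD/day.
Total K = 96 + 71 + 65 = 232 DD.
Total duration = 232 / 8.8 = 26.364 ≈ 26.4 days.

26.4 days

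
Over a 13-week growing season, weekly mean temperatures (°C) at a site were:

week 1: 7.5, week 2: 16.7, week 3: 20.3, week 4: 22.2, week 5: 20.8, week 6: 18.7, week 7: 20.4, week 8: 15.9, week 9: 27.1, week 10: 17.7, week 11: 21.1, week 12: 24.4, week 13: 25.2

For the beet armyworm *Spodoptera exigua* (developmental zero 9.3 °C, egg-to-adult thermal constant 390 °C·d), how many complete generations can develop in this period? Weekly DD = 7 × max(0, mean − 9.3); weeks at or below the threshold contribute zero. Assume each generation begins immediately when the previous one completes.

Weekly DD (7 × max(0, T̄ − 9.3)): 0.0, 51.8, 77.0, 90.3, 80.5, 65.8, 77.7, 46.2, 124.6, 58.8, 82.6, 105.7, 111.3.
Season total = 972.3 DD.
Complete generations = ⌊972.3 / 390⌋ = 2.

2 generations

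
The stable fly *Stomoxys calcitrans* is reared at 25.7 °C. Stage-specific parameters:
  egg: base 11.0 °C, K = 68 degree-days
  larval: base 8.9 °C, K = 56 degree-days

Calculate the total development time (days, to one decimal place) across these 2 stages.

egg: 68 / (25.7 − 11.0) = 68 / 14.7 = 4.626 d.
larval: 56 / (25.7 − 8.9) = 56 / 16.8 = 3.333 d.
Sum = 7.959 ≈ 8.0 days.

8.0 days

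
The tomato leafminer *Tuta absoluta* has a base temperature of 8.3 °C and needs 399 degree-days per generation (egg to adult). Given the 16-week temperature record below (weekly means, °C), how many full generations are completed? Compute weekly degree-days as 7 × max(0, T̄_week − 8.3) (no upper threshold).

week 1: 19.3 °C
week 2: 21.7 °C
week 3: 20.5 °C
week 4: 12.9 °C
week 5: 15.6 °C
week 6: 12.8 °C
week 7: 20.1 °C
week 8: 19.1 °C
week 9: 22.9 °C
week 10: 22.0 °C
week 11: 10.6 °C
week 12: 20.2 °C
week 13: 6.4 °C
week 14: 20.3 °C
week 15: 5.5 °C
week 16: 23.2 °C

Weekly DD (7 × max(0, T̄ − 8.3)): 77.0, 93.8, 85.4, 32.2, 51.1, 31.5, 82.6, 75.6, 102.2, 95.9, 16.1, 83.3, 0.0, 84.0, 0.0, 104.3.
Season total = 1015.0 DD.
Complete generations = ⌊1015.0 / 399⌋ = 2.

2 generations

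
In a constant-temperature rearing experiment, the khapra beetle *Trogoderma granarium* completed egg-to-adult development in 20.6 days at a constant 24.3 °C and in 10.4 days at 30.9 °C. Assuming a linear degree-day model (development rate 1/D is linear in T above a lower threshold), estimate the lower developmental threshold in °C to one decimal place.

17.6 °C

Equal thermal constants: D₁(T₁ − T_b) = D₂(T₂ − T_b).
20.6·(24.3 − T_b) = 10.4·(30.9 − T_b)
T_b = (20.6·24.3 − 10.4·30.9) / (20.6 − 10.4) = 179.22 / 10.2 = 17.571 °C ≈ 17.6 °C.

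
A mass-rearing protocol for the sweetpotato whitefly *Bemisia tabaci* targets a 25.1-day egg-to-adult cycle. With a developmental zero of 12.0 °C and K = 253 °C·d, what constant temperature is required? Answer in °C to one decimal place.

22.1 °C

Required daily accumulation = 253 / 25.1 = 10.080 DD/day.
T = T_base + 10.080 = 12.0 + 10.080 = 22.080 ≈ 22.1 °C.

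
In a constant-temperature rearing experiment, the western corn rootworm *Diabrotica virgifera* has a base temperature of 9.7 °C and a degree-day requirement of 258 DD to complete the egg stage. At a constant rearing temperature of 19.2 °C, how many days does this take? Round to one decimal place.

27.2 days

Daily accumulation = 19.2 − 9.7 = 9.5 DD/day.
Duration = 258 / 9.5 = 27.158 ≈ 27.2 days.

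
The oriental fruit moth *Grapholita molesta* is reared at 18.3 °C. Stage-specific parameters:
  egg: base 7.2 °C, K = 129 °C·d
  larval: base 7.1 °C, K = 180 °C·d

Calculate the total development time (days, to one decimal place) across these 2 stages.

27.7 days

egg: 129 / (18.3 − 7.2) = 129 / 11.1 = 11.622 d.
larval: 180 / (18.3 − 7.1) = 180 / 11.2 = 16.071 d.
Sum = 27.693 ≈ 27.7 days.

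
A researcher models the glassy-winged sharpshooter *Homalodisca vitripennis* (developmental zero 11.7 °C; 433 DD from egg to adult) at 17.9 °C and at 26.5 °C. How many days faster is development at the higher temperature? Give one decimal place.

40.6 days

At 17.9 °C: 433 / (17.9 − 11.7) = 433 / 6.2 = 69.839 d.
At 26.5 °C: 433 / (26.5 − 11.7) = 433 / 14.8 = 29.257 d.
Difference = |69.839 − 29.257| = 40.582 ≈ 40.6 days.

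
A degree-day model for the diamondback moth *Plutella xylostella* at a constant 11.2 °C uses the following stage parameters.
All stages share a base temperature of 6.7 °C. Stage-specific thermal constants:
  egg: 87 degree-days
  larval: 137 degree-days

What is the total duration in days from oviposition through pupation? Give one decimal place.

49.8 days

Daily accumulation at 11.2 °C = 11.2 − 6.7 = 4.5 DD/day.
Total K = 87 + 137 = 224 DD.
Total duration = 224 / 4.5 = 49.778 ≈ 49.8 days.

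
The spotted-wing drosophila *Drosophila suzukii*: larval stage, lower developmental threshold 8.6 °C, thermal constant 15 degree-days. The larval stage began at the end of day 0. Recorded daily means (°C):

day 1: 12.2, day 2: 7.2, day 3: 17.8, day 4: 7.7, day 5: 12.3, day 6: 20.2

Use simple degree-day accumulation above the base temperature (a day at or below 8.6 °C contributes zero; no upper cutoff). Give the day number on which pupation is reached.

Daily DD above 8.6 °C: 3.6, 0.0, 9.2, 0.0, 3.7, 11.6.
Cumulative: 3.6, 3.6, 12.8, 12.8, 16.5, 28.1.
The total first reaches 15 DD on day 5.

day 5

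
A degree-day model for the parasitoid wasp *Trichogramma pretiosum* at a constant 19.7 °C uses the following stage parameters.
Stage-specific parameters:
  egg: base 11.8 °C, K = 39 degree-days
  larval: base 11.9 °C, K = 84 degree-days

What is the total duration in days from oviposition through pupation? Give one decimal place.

15.7 days

egg: 39 / (19.7 − 11.8) = 39 / 7.9 = 4.937 d.
larval: 84 / (19.7 − 11.9) = 84 / 7.8 = 10.769 d.
Sum = 15.706 ≈ 15.7 days.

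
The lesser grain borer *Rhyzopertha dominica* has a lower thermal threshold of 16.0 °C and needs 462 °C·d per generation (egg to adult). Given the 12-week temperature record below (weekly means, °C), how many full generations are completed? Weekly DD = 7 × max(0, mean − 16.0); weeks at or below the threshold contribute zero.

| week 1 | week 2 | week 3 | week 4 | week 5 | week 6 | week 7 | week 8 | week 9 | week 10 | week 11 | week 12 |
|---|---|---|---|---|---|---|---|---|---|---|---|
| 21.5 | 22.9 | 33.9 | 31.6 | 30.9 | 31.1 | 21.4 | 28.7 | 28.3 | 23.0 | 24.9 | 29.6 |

Weekly DD (7 × max(0, T̄ − 16.0)): 38.5, 48.3, 125.3, 109.2, 104.3, 105.7, 37.8, 88.9, 86.1, 49.0, 62.3, 95.2.
Season total = 950.6 DD.
Complete generations = ⌊950.6 / 462⌋ = 2.

2 generations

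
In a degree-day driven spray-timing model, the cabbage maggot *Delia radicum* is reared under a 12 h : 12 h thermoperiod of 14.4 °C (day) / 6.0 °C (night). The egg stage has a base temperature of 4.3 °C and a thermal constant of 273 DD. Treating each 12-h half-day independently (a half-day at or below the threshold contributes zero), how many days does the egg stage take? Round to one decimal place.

Day half: max(0, 14.4 − 4.3) × 0.5 = 10.1 × 0.5 = 5.05 DD.
Night half: max(0, 6.0 − 4.3) × 0.5 = 1.7 × 0.5 = 0.85 DD.
Per 24 h: 5.90 DD/day.
Duration = 273 / 5.90 = 46.271 ≈ 46.3 days.

46.3 days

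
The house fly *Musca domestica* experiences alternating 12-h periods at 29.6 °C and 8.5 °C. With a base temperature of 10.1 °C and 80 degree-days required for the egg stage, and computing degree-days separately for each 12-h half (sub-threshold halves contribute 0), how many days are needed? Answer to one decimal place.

Day half: max(0, 29.6 − 10.1) × 0.5 = 19.5 × 0.5 = 9.75 DD.
Night half: max(0, 8.5 − 10.1) × 0.5 = 0.0 × 0.5 = 0.00 DD.
Per 24 h: 9.75 DD/day.
Duration = 80 / 9.75 = 8.205 ≈ 8.2 days.

8.2 days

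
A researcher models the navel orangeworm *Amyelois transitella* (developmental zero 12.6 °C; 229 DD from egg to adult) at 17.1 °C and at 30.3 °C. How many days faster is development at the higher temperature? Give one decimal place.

At 17.1 °C: 229 / (17.1 − 12.6) = 229 / 4.5 = 50.889 d.
At 30.3 °C: 229 / (30.3 − 12.6) = 229 / 17.7 = 12.938 d.
Difference = |50.889 − 12.938| = 37.951 ≈ 38.0 days.

38.0 days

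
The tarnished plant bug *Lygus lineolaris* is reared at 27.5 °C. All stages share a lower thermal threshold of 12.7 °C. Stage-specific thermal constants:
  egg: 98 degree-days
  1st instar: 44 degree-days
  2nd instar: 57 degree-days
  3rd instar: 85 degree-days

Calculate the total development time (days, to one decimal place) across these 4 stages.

19.2 days

Daily accumulation at 27.5 °C = 27.5 − 12.7 = 14.8 DD/day.
Total K = 98 + 44 + 57 + 85 = 284 DD.
Total duration = 284 / 14.8 = 19.189 ≈ 19.2 days.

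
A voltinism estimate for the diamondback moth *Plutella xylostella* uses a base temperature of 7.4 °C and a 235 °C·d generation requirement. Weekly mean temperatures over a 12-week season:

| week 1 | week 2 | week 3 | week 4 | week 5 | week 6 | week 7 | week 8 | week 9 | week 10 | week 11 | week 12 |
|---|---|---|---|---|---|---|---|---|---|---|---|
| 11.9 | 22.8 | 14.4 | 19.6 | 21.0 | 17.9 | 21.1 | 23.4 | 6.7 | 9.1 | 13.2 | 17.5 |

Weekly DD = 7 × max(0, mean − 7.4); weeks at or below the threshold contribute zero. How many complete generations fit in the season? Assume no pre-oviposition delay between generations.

Weekly DD (7 × max(0, T̄ − 7.4)): 31.5, 107.8, 49.0, 85.4, 95.2, 73.5, 95.9, 112.0, 0.0, 11.9, 40.6, 70.7.
Season total = 773.5 DD.
Complete generations = ⌊773.5 / 235⌋ = 3.

3 generations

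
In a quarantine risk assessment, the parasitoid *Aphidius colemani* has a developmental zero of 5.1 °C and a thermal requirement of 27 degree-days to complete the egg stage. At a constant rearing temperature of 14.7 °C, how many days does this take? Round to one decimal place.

Daily accumulation = 14.7 − 5.1 = 9.6 DD/day.
Duration = 27 / 9.6 = 2.812 ≈ 2.8 days.

2.8 days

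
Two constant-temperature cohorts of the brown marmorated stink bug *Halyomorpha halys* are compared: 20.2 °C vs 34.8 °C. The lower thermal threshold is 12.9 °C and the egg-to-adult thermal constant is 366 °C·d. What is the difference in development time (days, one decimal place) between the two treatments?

At 20.2 °C: 366 / (20.2 − 12.9) = 366 / 7.3 = 50.137 d.
At 34.8 °C: 366 / (34.8 − 12.9) = 366 / 21.9 = 16.712 d.
Difference = |50.137 − 16.712| = 33.425 ≈ 33.4 days.

33.4 days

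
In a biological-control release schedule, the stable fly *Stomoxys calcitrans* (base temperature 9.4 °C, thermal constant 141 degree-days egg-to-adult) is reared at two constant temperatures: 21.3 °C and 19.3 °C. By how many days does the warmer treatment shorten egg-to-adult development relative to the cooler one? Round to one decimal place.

At 21.3 °C: 141 / (21.3 − 9.4) = 141 / 11.9 = 11.849 d.
At 19.3 °C: 141 / (19.3 − 9.4) = 141 / 9.9 = 14.242 d.
Difference = |11.849 − 14.242| = 2.394 ≈ 2.4 days.

2.4 days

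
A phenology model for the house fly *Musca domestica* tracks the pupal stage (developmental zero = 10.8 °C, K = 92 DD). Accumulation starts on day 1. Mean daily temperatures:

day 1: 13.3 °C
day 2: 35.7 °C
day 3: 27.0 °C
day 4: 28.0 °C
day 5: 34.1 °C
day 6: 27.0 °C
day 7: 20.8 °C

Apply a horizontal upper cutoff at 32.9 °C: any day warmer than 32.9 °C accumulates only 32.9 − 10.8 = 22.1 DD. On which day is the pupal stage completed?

Daily DD above 10.8 °C (capped at 22.1): 2.5, 22.1, 16.2, 17.2, 22.1, 16.2, 10.0.
Cumulative: 2.5, 24.6, 40.8, 58.0, 80.1, 96.3, 106.3.
The total first reaches 92 DD on day 6.

day 6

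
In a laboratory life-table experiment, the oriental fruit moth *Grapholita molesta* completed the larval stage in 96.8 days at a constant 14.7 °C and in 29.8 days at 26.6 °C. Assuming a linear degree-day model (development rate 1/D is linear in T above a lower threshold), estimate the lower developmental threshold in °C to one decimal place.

Equal thermal constants: D₁(T₁ − T_b) = D₂(T₂ − T_b).
96.8·(14.7 − T_b) = 29.8·(26.6 − T_b)
T_b = (96.8·14.7 − 29.8·26.6) / (96.8 − 29.8) = 630.28 / 67.0 = 9.407 °C ≈ 9.4 °C.

9.4 °C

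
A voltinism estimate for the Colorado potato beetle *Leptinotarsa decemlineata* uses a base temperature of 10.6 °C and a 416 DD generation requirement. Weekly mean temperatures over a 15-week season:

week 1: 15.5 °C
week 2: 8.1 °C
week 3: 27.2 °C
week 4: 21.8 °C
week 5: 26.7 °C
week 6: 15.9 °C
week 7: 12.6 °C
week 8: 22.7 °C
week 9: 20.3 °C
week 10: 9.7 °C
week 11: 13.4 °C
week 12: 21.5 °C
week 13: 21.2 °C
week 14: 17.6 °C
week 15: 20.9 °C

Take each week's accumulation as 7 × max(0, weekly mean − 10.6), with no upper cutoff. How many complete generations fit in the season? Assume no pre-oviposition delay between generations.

2 generations

Weekly DD (7 × max(0, T̄ − 10.6)): 34.3, 0.0, 116.2, 78.4, 112.7, 37.1, 14.0, 84.7, 67.9, 0.0, 19.6, 76.3, 74.2, 49.0, 72.1.
Season total = 836.5 DD.
Complete generations = ⌊836.5 / 416⌋ = 2.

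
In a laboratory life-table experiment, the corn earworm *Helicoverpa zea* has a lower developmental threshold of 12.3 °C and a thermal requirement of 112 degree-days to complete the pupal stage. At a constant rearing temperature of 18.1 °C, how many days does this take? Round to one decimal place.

Daily accumulation = 18.1 − 12.3 = 5.8 DD/day.
Duration = 112 / 5.8 = 19.310 ≈ 19.3 days.

19.3 days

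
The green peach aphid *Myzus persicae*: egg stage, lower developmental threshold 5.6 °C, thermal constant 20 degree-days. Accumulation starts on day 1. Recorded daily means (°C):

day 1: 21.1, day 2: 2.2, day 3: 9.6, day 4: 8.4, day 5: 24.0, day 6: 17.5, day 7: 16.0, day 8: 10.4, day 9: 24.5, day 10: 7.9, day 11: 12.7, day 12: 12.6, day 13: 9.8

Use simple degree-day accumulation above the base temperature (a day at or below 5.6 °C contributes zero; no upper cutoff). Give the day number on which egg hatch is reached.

day 4

Daily DD above 5.6 °C: 15.5, 0.0, 4.0, 2.8, 18.4, 11.9, 10.4, 4.8, 18.9, 2.3, 7.1, 7.0, 4.2.
Cumulative: 15.5, 15.5, 19.5, 22.3, 40.7, 52.6, 63.0, 67.8, 86.7, 89.0, 96.1, 103.1, 107.3.
The total first reaches 20 DD on day 4.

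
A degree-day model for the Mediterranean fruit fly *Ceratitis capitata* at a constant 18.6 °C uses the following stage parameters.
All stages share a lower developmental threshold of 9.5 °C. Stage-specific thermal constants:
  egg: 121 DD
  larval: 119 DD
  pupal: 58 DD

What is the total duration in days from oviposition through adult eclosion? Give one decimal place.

32.7 days

Daily accumulation at 18.6 °C = 18.6 − 9.5 = 9.1 DD/day.
Total K = 121 + 119 + 58 = 298 DD.
Total duration = 298 / 9.1 = 32.747 ≈ 32.7 days.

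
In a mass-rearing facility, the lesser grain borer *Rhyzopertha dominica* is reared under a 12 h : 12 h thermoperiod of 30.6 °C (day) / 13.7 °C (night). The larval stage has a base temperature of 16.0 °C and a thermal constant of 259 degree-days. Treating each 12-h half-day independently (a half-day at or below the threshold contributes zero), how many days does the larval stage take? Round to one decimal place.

35.5 days

Day half: max(0, 30.6 − 16.0) × 0.5 = 14.6 × 0.5 = 7.30 DD.
Night half: max(0, 13.7 − 16.0) × 0.5 = 0.0 × 0.5 = 0.00 DD.
Per 24 h: 7.30 DD/day.
Duration = 259 / 7.30 = 35.479 ≈ 35.5 days.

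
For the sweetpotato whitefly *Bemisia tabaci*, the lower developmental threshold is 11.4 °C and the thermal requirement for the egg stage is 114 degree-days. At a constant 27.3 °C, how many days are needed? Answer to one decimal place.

Daily accumulation = 27.3 − 11.4 = 15.9 DD/day.
Duration = 114 / 15.9 = 7.170 ≈ 7.2 days.

7.2 days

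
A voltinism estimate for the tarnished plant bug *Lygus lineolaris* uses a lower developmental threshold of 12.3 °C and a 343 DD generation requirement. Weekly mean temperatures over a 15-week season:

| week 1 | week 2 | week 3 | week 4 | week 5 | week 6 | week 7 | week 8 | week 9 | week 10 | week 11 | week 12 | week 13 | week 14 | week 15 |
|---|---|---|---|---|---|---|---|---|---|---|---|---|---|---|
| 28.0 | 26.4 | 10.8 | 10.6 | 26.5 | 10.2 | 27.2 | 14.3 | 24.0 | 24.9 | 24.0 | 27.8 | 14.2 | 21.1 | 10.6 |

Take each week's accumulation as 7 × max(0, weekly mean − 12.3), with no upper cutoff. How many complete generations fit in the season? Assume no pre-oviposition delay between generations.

Weekly DD (7 × max(0, T̄ − 12.3)): 109.9, 98.7, 0.0, 0.0, 99.4, 0.0, 104.3, 14.0, 81.9, 88.2, 81.9, 108.5, 13.3, 61.6, 0.0.
Season total = 861.7 DD.
Complete generations = ⌊861.7 / 343⌋ = 2.

2 generations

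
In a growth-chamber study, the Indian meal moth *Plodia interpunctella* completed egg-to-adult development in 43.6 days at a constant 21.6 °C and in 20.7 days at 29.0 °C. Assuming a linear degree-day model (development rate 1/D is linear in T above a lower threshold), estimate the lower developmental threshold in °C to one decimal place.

14.9 °C

Linear rate model ⇒ the product D·(T − T_b) is constant across temperatures.
43.6·(21.6 − T_b) = 20.7·(29.0 − T_b)
T_b = (43.6·21.6 − 20.7·29.0) / (43.6 − 20.7) = 341.46 / 22.9 = 14.911 °C ≈ 14.9 °C.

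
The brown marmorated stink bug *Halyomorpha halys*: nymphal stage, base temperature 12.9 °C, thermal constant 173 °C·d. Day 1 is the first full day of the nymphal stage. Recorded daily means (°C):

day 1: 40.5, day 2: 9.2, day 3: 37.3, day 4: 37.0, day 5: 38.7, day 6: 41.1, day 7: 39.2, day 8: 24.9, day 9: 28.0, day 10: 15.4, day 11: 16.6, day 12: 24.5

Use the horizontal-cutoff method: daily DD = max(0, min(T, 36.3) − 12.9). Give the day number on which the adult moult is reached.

day 11

Daily DD above 12.9 °C (capped at 23.4): 23.4, 0.0, 23.4, 23.4, 23.4, 23.4, 23.4, 12.0, 15.1, 2.5, 3.7, 11.6.
Cumulative: 23.4, 23.4, 46.8, 70.2, 93.6, 117.0, 140.4, 152.4, 167.5, 170.0, 173.7, 185.3.
The total first reaches 173 DD on day 11.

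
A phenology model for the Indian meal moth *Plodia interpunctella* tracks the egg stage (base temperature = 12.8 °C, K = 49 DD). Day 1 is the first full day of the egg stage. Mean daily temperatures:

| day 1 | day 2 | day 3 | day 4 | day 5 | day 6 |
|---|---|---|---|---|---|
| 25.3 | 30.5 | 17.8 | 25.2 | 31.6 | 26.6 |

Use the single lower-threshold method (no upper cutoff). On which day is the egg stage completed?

Daily DD above 12.8 °C: 12.5, 17.7, 5.0, 12.4, 18.8, 13.8.
Cumulative: 12.5, 30.2, 35.2, 47.6, 66.4, 80.2.
The total first reaches 49 DD on day 5.

day 5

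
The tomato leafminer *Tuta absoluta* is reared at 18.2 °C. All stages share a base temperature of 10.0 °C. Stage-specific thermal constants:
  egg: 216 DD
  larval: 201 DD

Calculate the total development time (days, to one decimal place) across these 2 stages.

Daily accumulation at 18.2 °C = 18.2 − 10.0 = 8.2 DD/day.
Total K = 216 + 201 = 417 DD.
Total duration = 417 / 8.2 = 50.854 ≈ 50.9 days.

50.9 days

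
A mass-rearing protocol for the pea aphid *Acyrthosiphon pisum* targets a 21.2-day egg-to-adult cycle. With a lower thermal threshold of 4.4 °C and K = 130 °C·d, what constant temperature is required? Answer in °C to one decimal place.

Required daily accumulation = 130 / 21.2 = 6.132 DD/day.
T = T_base + 6.132 = 4.4 + 6.132 = 10.532 ≈ 10.5 °C.

10.5 °C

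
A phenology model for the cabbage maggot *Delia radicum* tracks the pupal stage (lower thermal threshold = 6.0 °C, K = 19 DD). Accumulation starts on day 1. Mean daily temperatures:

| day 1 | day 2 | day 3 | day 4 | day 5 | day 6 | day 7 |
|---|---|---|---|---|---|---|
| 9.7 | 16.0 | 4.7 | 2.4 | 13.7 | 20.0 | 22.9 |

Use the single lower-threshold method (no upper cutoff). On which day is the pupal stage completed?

day 5

Daily DD above 6.0 °C: 3.7, 10.0, 0.0, 0.0, 7.7, 14.0, 16.9.
Cumulative: 3.7, 13.7, 13.7, 13.7, 21.4, 35.4, 52.3.
The total first reaches 19 DD on day 5.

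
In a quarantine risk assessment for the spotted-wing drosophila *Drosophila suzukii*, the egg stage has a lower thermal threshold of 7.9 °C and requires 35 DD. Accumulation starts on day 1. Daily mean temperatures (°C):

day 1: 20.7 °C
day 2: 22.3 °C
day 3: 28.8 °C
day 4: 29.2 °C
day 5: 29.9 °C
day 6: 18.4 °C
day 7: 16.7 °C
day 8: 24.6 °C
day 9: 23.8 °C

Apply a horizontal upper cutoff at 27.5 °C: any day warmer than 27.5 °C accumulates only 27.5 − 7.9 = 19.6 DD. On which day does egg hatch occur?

day 3

Daily DD above 7.9 °C (capped at 19.6): 12.8, 14.4, 19.6, 19.6, 19.6, 10.5, 8.8, 16.7, 15.9.
Cumulative: 12.8, 27.2, 46.8, 66.4, 86.0, 96.5, 105.3, 122.0, 137.9.
The total first reaches 35 DD on day 3.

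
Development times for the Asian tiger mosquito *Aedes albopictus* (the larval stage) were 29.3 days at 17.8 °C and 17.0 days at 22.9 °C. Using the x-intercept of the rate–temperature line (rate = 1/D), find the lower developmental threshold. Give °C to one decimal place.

10.8 °C

Under the model K = D·(T − T_b), so D₁·(T₁ − T_b) = D₂·(T₂ − T_b).
29.3·(17.8 − T_b) = 17.0·(22.9 − T_b)
T_b = (29.3·17.8 − 17.0·22.9) / (29.3 − 17.0) = 132.24 / 12.3 = 10.751 °C ≈ 10.8 °C.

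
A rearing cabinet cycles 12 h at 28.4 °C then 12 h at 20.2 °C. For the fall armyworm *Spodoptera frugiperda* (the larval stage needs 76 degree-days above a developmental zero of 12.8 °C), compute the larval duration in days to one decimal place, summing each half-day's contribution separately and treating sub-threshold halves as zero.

6.6 days

Day half: max(0, 28.4 − 12.8) × 0.5 = 15.6 × 0.5 = 7.80 DD.
Night half: max(0, 20.2 − 12.8) × 0.5 = 7.4 × 0.5 = 3.70 DD.
Per 24 h: 11.50 DD/day.
Duration = 76 / 11.50 = 6.609 ≈ 6.6 days.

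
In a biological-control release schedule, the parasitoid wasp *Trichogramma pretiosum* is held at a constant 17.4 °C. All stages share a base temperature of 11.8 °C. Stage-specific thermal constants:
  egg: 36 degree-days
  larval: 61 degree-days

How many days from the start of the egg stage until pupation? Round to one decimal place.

17.3 days

Daily accumulation at 17.4 °C = 17.4 − 11.8 = 5.6 DD/day.
Total K = 36 + 61 = 97 DD.
Total duration = 97 / 5.6 = 17.321 ≈ 17.3 days.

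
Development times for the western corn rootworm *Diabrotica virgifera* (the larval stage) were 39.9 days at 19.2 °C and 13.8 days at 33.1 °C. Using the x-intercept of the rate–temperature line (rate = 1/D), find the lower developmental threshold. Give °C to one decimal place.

Linear rate model ⇒ the product D·(T − T_b) is constant across temperatures.
39.9·(19.2 − T_b) = 13.8·(33.1 − T_b)
T_b = (39.9·19.2 − 13.8·33.1) / (39.9 − 13.8) = 309.30 / 26.1 = 11.851 °C ≈ 11.9 °C.

11.9 °C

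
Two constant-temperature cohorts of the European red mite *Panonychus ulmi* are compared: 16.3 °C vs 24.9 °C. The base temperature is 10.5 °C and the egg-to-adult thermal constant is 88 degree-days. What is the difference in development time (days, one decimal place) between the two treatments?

At 16.3 °C: 88 / (16.3 − 10.5) = 88 / 5.8 = 15.172 d.
At 24.9 °C: 88 / (24.9 − 10.5) = 88 / 14.4 = 6.111 d.
Difference = |15.172 − 6.111| = 9.061 ≈ 9.1 days.

9.1 days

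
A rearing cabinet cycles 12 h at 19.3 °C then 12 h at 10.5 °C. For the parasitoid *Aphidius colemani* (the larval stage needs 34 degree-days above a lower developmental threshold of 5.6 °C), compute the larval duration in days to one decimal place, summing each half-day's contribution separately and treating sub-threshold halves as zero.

Day half: max(0, 19.3 − 5.6) × 0.5 = 13.7 × 0.5 = 6.85 DD.
Night half: max(0, 10.5 − 5.6) × 0.5 = 4.9 × 0.5 = 2.45 DD.
Per 24 h: 9.30 DD/day.
Duration = 34 / 9.30 = 3.656 ≈ 3.7 days.

3.7 days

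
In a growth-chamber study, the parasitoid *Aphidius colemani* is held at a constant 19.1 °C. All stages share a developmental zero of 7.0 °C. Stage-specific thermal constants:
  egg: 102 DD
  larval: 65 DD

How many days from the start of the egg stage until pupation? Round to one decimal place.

13.8 days

Daily accumulation at 19.1 °C = 19.1 − 7.0 = 12.1 DD/day.
Total K = 102 + 65 = 167 DD.
Total duration = 167 / 12.1 = 13.802 ≈ 13.8 days.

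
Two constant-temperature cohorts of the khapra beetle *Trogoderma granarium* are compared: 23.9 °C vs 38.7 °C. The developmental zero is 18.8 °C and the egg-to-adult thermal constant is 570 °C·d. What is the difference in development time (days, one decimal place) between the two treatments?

At 23.9 °C: 570 / (23.9 − 18.8) = 570 / 5.1 = 111.765 d.
At 38.7 °C: 570 / (38.7 − 18.8) = 570 / 19.9 = 28.643 d.
Difference = |111.765 − 28.643| = 83.121 ≈ 83.1 days.

83.1 days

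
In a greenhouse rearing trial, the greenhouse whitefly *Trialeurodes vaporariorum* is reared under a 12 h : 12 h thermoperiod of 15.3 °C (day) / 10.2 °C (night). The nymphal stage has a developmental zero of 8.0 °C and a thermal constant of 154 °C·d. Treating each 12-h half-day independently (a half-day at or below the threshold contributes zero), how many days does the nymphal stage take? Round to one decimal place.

Day half: max(0, 15.3 − 8.0) × 0.5 = 7.3 × 0.5 = 3.65 DD.
Night half: max(0, 10.2 − 8.0) × 0.5 = 2.2 × 0.5 = 1.10 DD.
Per 24 h: 4.75 DD/day.
Duration = 154 / 4.75 = 32.421 ≈ 32.4 days.

32.4 days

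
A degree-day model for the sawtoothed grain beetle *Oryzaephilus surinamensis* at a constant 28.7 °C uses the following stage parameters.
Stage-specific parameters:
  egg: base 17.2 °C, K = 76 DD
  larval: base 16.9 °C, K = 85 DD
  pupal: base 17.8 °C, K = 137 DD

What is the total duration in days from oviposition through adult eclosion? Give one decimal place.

egg: 76 / (28.7 − 17.2) = 76 / 11.5 = 6.609 d.
larval: 85 / (28.7 − 16.9) = 85 / 11.8 = 7.203 d.
pupal: 137 / (28.7 − 17.8) = 137 / 10.9 = 12.569 d.
Sum = 26.381 ≈ 26.4 days.

26.4 days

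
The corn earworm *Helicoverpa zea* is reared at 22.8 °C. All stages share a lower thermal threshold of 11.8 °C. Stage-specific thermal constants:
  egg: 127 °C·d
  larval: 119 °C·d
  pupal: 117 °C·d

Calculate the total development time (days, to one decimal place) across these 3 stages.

33.0 days

Daily accumulation at 22.8 °C = 22.8 − 11.8 = 11.0 DD/day.
Total K = 127 + 119 + 117 = 363 DD.
Total duration = 363 / 11.0 = 33.000 ≈ 33.0 days.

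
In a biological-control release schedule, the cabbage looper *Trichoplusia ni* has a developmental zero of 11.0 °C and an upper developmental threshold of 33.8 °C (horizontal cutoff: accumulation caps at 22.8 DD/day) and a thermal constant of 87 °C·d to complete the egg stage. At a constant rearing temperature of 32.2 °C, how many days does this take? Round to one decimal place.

4.1 days

Daily accumulation = 32.2 − 11.0 = 21.2 DD/day.
Duration = 87 / 21.2 = 4.104 ≈ 4.1 days.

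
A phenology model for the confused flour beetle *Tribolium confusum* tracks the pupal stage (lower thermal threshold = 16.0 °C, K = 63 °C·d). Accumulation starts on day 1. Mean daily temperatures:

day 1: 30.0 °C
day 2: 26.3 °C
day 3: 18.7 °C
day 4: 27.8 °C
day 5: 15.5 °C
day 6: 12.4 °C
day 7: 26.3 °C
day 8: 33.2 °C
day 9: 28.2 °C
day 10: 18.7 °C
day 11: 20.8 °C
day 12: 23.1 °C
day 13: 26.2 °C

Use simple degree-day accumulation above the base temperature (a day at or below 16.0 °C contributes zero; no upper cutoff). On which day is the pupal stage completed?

day 8

Daily DD above 16.0 °C: 14.0, 10.3, 2.7, 11.8, 0.0, 0.0, 10.3, 17.2, 12.2, 2.7, 4.8, 7.1, 10.2.
Cumulative: 14.0, 24.3, 27.0, 38.8, 38.8, 38.8, 49.1, 66.3, 78.5, 81.2, 86.0, 93.1, 103.3.
The total first reaches 63 DD on day 8.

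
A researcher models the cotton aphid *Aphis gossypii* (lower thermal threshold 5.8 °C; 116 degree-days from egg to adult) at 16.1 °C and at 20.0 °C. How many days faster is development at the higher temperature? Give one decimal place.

3.1 days

At 16.1 °C: 116 / (16.1 − 5.8) = 116 / 10.3 = 11.262 d.
At 20.0 °C: 116 / (20.0 − 5.8) = 116 / 14.2 = 8.169 d.
Difference = |11.262 − 8.169| = 3.093 ≈ 3.1 days.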